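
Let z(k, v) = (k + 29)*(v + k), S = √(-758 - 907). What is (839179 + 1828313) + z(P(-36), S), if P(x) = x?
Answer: 2667744 - 21*I*√185 ≈ 2.6677e+6 - 285.63*I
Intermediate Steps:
S = 3*I*√185 (S = √(-1665) = 3*I*√185 ≈ 40.804*I)
z(k, v) = (29 + k)*(k + v)
(839179 + 1828313) + z(P(-36), S) = (839179 + 1828313) + ((-36)² + 29*(-36) + 29*(3*I*√185) - 108*I*√185) = 2667492 + (1296 - 1044 + 87*I*√185 - 108*I*√185) = 2667492 + (252 - 21*I*√185) = 2667744 - 21*I*√185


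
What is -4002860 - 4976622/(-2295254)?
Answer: -4593787724909/1147627 ≈ -4.0029e+6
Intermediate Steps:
-4002860 - 4976622/(-2295254) = -4002860 - 4976622*(-1)/2295254 = -4002860 - 1*(-2488311/1147627) = -4002860 + 2488311/1147627 = -4593787724909/1147627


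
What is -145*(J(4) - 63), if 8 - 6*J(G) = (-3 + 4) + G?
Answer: 18125/2 ≈ 9062.5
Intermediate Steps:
J(G) = 7/6 - G/6 (J(G) = 4/3 - ((-3 + 4) + G)/6 = 4/3 - (1 + G)/6 = 4/3 + (-1/6 - G/6) = 7/6 - G/6)
-145*(J(4) - 63) = -145*((7/6 - 1/6*4) - 63) = -145*((7/6 - 2/3) - 63) = -145*(1/2 - 63) = -145*(-125/2) = 18125/2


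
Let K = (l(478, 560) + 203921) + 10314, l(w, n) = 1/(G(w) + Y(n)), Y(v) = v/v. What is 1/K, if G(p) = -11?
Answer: 10/2142349 ≈ 4.6678e-6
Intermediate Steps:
Y(v) = 1
l(w, n) = -⅒ (l(w, n) = 1/(-11 + 1) = 1/(-10) = -⅒)
K = 2142349/10 (K = (-⅒ + 203921) + 10314 = 2039209/10 + 10314 = 2142349/10 ≈ 2.1424e+5)
1/K = 1/(2142349/10) = 10/2142349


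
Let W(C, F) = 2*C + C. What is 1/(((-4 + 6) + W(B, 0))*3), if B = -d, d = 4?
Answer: -1/30 ≈ -0.033333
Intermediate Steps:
B = -4 (B = -1*4 = -4)
W(C, F) = 3*C
1/(((-4 + 6) + W(B, 0))*3) = 1/(((-4 + 6) + 3*(-4))*3) = 1/((2 - 12)*3) = 1/(-10*3) = 1/(-30) = -1/30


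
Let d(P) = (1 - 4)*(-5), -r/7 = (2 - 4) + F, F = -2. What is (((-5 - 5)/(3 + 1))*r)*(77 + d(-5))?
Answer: -6440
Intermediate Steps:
r = 28 (r = -7*((2 - 4) - 2) = -7*(-2 - 2) = -7*(-4) = 28)
d(P) = 15 (d(P) = -3*(-5) = 15)
(((-5 - 5)/(3 + 1))*r)*(77 + d(-5)) = (((-5 - 5)/(3 + 1))*28)*(77 + 15) = (-10/4*28)*92 = (-10*1/4*28)*92 = -5/2*28*92 = -70*92 = -6440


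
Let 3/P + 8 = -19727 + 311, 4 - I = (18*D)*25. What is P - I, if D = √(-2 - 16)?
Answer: -77699/19424 + 1350*I*√2 ≈ -4.0002 + 1909.2*I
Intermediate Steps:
D = 3*I*√2 (D = √(-18) = 3*I*√2 ≈ 4.2426*I)
I = 4 - 1350*I*√2 (I = 4 - 18*(3*I*√2)*25 = 4 - 54*I*√2*25 = 4 - 1350*I*√2 ≈ 4.0 - 1909.2*I)
P = -3/19424 (P = 3/(-8 + (-19727 + 311)) = 3/(-8 - 19416) = 3/(-19424) = 3*(-1/19424) = -3/19424 ≈ -0.00015445)
P - I = -3/19424 - (4 - 1350*I*√2) = -3/19424 + (-4 + 1350*I*√2) = -77699/19424 + 1350*I*√2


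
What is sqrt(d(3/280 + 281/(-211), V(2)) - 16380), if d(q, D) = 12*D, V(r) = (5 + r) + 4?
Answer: 2*I*sqrt(4062) ≈ 127.47*I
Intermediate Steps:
V(r) = 9 + r
sqrt(d(3/280 + 281/(-211), V(2)) - 16380) = sqrt(12*(9 + 2) - 16380) = sqrt(12*11 - 16380) = sqrt(132 - 16380) = sqrt(-16248) = 2*I*sqrt(4062)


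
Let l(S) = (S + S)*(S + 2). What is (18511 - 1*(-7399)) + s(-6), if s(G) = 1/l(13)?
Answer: 10104901/390 ≈ 25910.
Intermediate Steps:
l(S) = 2*S*(2 + S) (l(S) = (2*S)*(2 + S) = 2*S*(2 + S))
s(G) = 1/390 (s(G) = 1/(2*13*(2 + 13)) = 1/(2*13*15) = 1/390)
(18511 - 1*(-7399)) + s(-6) = (18511 - 1*(-7399)) + 1/390 = (18511 + 7399) + 1/390 = 25910 + 1/390 = 10104901/390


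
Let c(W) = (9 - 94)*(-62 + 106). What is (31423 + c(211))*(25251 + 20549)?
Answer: 1267881400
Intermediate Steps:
c(W) = -3740 (c(W) = -85*44 = -3740)
(31423 + c(211))*(25251 + 20549) = (31423 - 3740)*(25251 + 20549) = 27683*45800 = 1267881400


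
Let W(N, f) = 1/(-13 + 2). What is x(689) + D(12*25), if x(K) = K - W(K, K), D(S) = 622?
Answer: 14422/11 ≈ 1311.1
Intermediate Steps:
W(N, f) = -1/11 (W(N, f) = 1/(-11) = -1/11)
x(K) = 1/11 + K (x(K) = K - 1*(-1/11) = K + 1/11 = 1/11 + K)
x(689) + D(12*25) = (1/11 + 689) + 622 = 7580/11 + 622 = 14422/11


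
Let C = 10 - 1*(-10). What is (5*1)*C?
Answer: 100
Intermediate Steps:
C = 20 (C = 10 + 10 = 20)
(5*1)*C = (5*1)*20 = 5*20 = 100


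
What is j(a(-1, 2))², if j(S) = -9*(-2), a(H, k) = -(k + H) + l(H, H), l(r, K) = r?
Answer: 324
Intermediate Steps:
a(H, k) = -k (a(H, k) = -(k + H) + H = -(H + k) + H = (-H - k) + H = -k)
j(S) = 18
j(a(-1, 2))² = 18² = 324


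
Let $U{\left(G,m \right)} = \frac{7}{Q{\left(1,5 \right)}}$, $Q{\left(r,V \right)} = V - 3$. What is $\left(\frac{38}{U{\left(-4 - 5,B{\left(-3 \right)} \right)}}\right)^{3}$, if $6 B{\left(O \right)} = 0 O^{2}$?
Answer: $\frac{438976}{343} \approx 1279.8$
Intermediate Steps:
$B{\left(O \right)} = 0$ ($B{\left(O \right)} = \frac{0 O^{2}}{6} = \frac{1}{6} \cdot 0 = 0$)
$Q{\left(r,V \right)} = -3 + V$ ($Q{\left(r,V \right)} = V - 3 = -3 + V$)
$U{\left(G,m \right)} = \frac{7}{2}$ ($U{\left(G,m \right)} = \frac{7}{-3 + 5} = \frac{7}{2}$)
$\left(\frac{38}{U{\left(-4 - 5,B{\left(-3 \right)} \right)}}\right)^{3} = \left(\frac{38}{\frac{7}{2}}\right)^{3} = \left(38 \cdot \frac{2}{7}\right)^{3} = \left(\frac{76}{7}\right)^{3} = \frac{438976}{343}$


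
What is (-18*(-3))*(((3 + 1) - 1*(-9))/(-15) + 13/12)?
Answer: 117/10 ≈ 11.700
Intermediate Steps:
(-18*(-3))*(((3 + 1) - 1*(-9))/(-15) + 13/12) = 54*((4 + 9)*(-1/15) + 13*(1/12)) = 54*(13*(-1/15) + 13/12) = 54*(-13/15 + 13/12) = 54*(13/60) = 117/10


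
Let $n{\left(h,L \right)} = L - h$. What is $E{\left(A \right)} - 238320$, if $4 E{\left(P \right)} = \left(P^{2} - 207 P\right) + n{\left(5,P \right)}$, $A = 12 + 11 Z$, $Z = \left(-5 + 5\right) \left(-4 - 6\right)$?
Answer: $- \frac{955613}{4} \approx -2.389 \cdot 10^{5}$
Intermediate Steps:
$Z = 0$ ($Z = 0 \left(-10\right) = 0$)
$A = 12$ ($A = 12 + 11 \cdot 0 = 12 + 0 = 12$)
$E{\left(P \right)} = - \frac{5}{4} - \frac{103 P}{2} + \frac{P^{2}}{4}$ ($E{\left(P \right)} = \frac{\left(P^{2} - 207 P\right) + \left(P - 5\right)}{4} = \frac{\left(P^{2} - 207 P\right) + \left(-5 + P\right)}{4} = \frac{-5 + P^{2} - 206 P}{4} = - \frac{5}{4} - \frac{103 P}{2} + \frac{P^{2}}{4}$)
$E{\left(A \right)} - 238320 = \left(- \frac{5}{4} - 618 + \frac{12^{2}}{4}\right) - 238320 = \left(- \frac{5}{4} - 618 + \frac{1}{4} \cdot 144\right) - 238320 = \left(- \frac{5}{4} - 618 + 36\right) - 238320 = - \frac{2333}{4} - 238320 = - \frac{955613}{4}$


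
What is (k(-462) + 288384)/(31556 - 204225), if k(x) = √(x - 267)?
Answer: -288384/172669 - 27*I/172669 ≈ -1.6702 - 0.00015637*I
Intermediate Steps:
k(x) = √(-267 + x)
(k(-462) + 288384)/(31556 - 204225) = (√(-267 - 462) + 288384)/(31556 - 204225) = (√(-729) + 288384)/(-172669) = (27*I + 288384)*(-1/172669) = (288384 + 27*I)*(-1/172669) = -288384/172669 - 27*I/172669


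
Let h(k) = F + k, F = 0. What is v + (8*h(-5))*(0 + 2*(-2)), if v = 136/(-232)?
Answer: 4623/29 ≈ 159.41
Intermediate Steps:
h(k) = k (h(k) = 0 + k = k)
v = -17/29 (v = 136*(-1/232) = -17/29 ≈ -0.58621)
v + (8*h(-5))*(0 + 2*(-2)) = -17/29 + (8*(-5))*(0 + 2*(-2)) = -17/29 - 40*(0 - 4) = -17/29 - 40*(-4) = -17/29 + 160 = 4623/29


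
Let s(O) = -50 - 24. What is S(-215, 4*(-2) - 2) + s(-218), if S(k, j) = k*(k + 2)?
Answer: 45721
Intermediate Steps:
S(k, j) = k*(2 + k)
s(O) = -74
S(-215, 4*(-2) - 2) + s(-218) = -215*(2 - 215) - 74 = -215*(-213) - 74 = 45795 - 74 = 45721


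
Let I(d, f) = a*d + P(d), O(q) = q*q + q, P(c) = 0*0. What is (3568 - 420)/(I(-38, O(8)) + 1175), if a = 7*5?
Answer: -3148/155 ≈ -20.310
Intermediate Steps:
P(c) = 0
O(q) = q + q² (O(q) = q² + q = q + q²)
a = 35
I(d, f) = 35*d (I(d, f) = 35*d + 0 = 35*d)
(3568 - 420)/(I(-38, O(8)) + 1175) = (3568 - 420)/(35*(-38) + 1175) = 3148/(-1330 + 1175) = 3148/(-155) = 3148*(-1/155) = -3148/155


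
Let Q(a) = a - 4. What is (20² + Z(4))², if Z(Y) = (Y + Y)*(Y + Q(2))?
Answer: 173056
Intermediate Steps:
Q(a) = -4 + a
Z(Y) = 2*Y*(-2 + Y) (Z(Y) = (Y + Y)*(Y + (-4 + 2)) = (2*Y)*(Y - 2) = (2*Y)*(-2 + Y) = 2*Y*(-2 + Y))
(20² + Z(4))² = (20² + 2*4*(-2 + 4))² = (400 + 2*4*2)² = (400 + 16)² = 416² = 173056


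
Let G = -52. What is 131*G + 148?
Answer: -6664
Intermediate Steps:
131*G + 148 = 131*(-52) + 148 = -6812 + 148 = -6664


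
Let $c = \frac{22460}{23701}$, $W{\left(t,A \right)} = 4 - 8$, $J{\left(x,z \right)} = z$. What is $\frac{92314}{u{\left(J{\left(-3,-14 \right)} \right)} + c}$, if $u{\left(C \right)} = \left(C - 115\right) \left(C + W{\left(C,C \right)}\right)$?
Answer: $\frac{1093967057}{27528091} \approx 39.74$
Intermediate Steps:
$W{\left(t,A \right)} = -4$ ($W{\left(t,A \right)} = 4 - 8 = -4$)
$c = \frac{22460}{23701}$ ($c = 22460 \cdot \frac{1}{23701} = \frac{22460}{23701} \approx 0.94764$)
$u{\left(C \right)} = \left(-115 + C\right) \left(-4 + C\right)$ ($u{\left(C \right)} = \left(C - 115\right) \left(C - 4\right) = \left(-115 + C\right) \left(-4 + C\right)$)
$\frac{92314}{u{\left(J{\left(-3,-14 \right)} \right)} + c} = \frac{92314}{\left(460 + \left(-14\right)^{2} - -1666\right) + \frac{22460}{23701}} = \frac{92314}{\left(460 + 196 + 1666\right) + \frac{22460}{23701}} = \frac{92314}{2322 + \frac{22460}{23701}} = \frac{92314}{\frac{55056182}{23701}} = 92314 \cdot \frac{23701}{55056182} = \frac{1093967057}{27528091}$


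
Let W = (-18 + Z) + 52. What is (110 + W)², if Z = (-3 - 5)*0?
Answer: 20736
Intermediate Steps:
Z = 0 (Z = -8*0 = 0)
W = 34 (W = (-18 + 0) + 52 = -18 + 52 = 34)
(110 + W)² = (110 + 34)² = 144² = 20736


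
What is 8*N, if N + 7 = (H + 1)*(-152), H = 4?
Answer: -6136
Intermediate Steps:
N = -767 (N = -7 + (4 + 1)*(-152) = -7 + 5*(-152) = -7 - 760 = -767)
8*N = 8*(-767) = -6136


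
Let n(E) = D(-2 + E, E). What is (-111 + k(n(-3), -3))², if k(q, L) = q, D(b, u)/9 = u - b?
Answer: 8649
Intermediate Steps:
D(b, u) = -9*b + 9*u (D(b, u) = 9*(u - b) = -9*b + 9*u)
n(E) = 18 (n(E) = -9*(-2 + E) + 9*E = (18 - 9*E) + 9*E = 18)
(-111 + k(n(-3), -3))² = (-111 + 18)² = (-93)² = 8649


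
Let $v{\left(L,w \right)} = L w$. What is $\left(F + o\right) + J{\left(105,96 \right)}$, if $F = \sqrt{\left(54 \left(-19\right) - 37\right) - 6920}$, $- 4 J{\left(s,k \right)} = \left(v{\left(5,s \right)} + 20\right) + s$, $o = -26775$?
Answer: $- \frac{53875}{2} + 3 i \sqrt{887} \approx -26938.0 + 89.348 i$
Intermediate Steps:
$J{\left(s,k \right)} = -5 - \frac{3 s}{2}$ ($J{\left(s,k \right)} = - \frac{\left(5 s + 20\right) + s}{4} = - \frac{\left(20 + 5 s\right) + s}{4} = - \frac{20 + 6 s}{4} = -5 - \frac{3 s}{2}$)
$F = 3 i \sqrt{887}$ ($F = \sqrt{\left(-1026 - 37\right) - 6920} = \sqrt{-1063 - 6920} = \sqrt{-7983} = 3 i \sqrt{887} \approx 89.348 i$)
$\left(F + o\right) + J{\left(105,96 \right)} = \left(3 i \sqrt{887} - 26775\right) - \frac{325}{2} = \left(-26775 + 3 i \sqrt{887}\right) - \frac{325}{2} = - \frac{53875}{2} + 3 i \sqrt{887}$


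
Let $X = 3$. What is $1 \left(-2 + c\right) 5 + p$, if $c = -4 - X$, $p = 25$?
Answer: $-20$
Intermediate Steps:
$c = -7$ ($c = -4 - 3 = -7$)
$1 \left(-2 + c\right) 5 + p = 1 \left(-2 - 7\right) 5 + 25 = 1 \left(\left(-9\right) 5\right) + 25 = 1 \left(-45\right) + 25 = -45 + 25 = -20$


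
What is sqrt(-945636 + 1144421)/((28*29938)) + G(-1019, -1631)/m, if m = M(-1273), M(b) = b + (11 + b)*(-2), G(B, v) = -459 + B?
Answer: -1478/1251 + sqrt(198785)/838264 ≈ -1.1809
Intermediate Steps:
M(b) = -22 - b (M(b) = b + (-22 - 2*b) = -22 - b)
m = 1251 (m = -22 - 1*(-1273) = -22 + 1273 = 1251)
sqrt(-945636 + 1144421)/((28*29938)) + G(-1019, -1631)/m = sqrt(-945636 + 1144421)/((28*29938)) + (-459 - 1019)/1251 = sqrt(198785)/838264 - 1478*1/1251 = sqrt(198785)*(1/838264) - 1478/1251 = sqrt(198785)/838264 - 1478/1251 = -1478/1251 + sqrt(198785)/838264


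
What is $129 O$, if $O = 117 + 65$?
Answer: $23478$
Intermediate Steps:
$O = 182$
$129 O = 129 \cdot 182 = 23478$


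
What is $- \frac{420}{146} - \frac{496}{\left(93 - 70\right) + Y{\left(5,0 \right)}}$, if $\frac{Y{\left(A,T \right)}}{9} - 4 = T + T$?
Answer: $- \frac{48598}{4307} \approx -11.283$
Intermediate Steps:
$Y{\left(A,T \right)} = 36 + 18 T$ ($Y{\left(A,T \right)} = 36 + 9 \left(T + T\right) = 36 + 9 \cdot 2 T = 36 + 18 T$)
$- \frac{420}{146} - \frac{496}{\left(93 - 70\right) + Y{\left(5,0 \right)}} = - \frac{420}{146} - \frac{496}{\left(93 - 70\right) + \left(36 + 18 \cdot 0\right)} = \left(-420\right) \frac{1}{146} - \frac{496}{23 + \left(36 + 0\right)} = - \frac{210}{73} - \frac{496}{23 + 36} = - \frac{210}{73} - \frac{496}{59} = - \frac{48598}{4307}$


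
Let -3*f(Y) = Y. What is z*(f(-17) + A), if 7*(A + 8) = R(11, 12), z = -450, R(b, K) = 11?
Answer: 2400/7 ≈ 342.86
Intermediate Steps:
A = -45/7 (A = -8 + (⅐)*11 = -8 + 11/7 = -45/7 ≈ -6.4286)
f(Y) = -Y/3
z*(f(-17) + A) = -450*(-⅓*(-17) - 45/7) = -450*(17/3 - 45/7) = -450*(-16/21) = 2400/7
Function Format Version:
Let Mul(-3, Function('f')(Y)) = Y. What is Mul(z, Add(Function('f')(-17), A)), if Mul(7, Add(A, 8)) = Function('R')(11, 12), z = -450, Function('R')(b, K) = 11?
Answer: Rational(2400, 7) ≈ 342.86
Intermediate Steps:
A = Rational(-45, 7) (A = Add(-8, Mul(Rational(1, 7), 11)) = Add(-8, Rational(11, 7)) = Rational(-45, 7) ≈ -6.4286)
Function('f')(Y) = Mul(Rational(-1, 3), Y)
Mul(z, Add(Function('f')(-17), A)) = Mul(-450, Add(Mul(Rational(-1, 3), -17), Rational(-45, 7))) = Mul(-450, Add(Rational(17, 3), Rational(-45, 7))) = Mul(-450, Rational(-16, 21)) = Rational(2400, 7)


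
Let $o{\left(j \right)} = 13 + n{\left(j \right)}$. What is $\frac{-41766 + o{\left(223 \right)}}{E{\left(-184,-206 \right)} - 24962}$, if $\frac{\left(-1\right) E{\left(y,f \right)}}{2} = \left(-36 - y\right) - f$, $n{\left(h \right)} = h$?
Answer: $\frac{4153}{2567} \approx 1.6178$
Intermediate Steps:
$E{\left(y,f \right)} = 72 + 2 f + 2 y$ ($E{\left(y,f \right)} = - 2 \left(\left(-36 - y\right) - f\right) = - 2 \left(-36 - f - y\right) = 72 + 2 f + 2 y$)
$o{\left(j \right)} = 13 + j$
$\frac{-41766 + o{\left(223 \right)}}{E{\left(-184,-206 \right)} - 24962} = \frac{-41766 + \left(13 + 223\right)}{\left(72 + 2 \left(-206\right) + 2 \left(-184\right)\right) - 24962} = \frac{-41766 + 236}{\left(72 - 412 - 368\right) - 24962} = - \frac{41530}{-708 - 24962} = - \frac{41530}{-25670} = \left(-41530\right) \left(- \frac{1}{25670}\right) = \frac{4153}{2567}$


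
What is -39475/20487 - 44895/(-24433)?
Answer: -44728810/500558871 ≈ -0.089358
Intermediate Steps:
-39475/20487 - 44895/(-24433) = -39475*1/20487 - 44895*(-1/24433) = -39475/20487 + 44895/24433 = -44728810/500558871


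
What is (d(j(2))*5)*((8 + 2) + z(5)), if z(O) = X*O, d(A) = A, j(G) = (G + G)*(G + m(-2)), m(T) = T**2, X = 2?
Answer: 2400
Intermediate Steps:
j(G) = 2*G*(4 + G) (j(G) = (G + G)*(G + (-2)**2) = (2*G)*(G + 4) = (2*G)*(4 + G) = 2*G*(4 + G))
z(O) = 2*O
(d(j(2))*5)*((8 + 2) + z(5)) = ((2*2*(4 + 2))*5)*((8 + 2) + 2*5) = ((2*2*6)*5)*(10 + 10) = (24*5)*20 = 120*20 = 2400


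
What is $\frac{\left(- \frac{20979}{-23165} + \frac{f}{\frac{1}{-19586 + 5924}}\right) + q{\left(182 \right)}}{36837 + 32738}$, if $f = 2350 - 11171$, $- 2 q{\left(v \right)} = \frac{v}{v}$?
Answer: $\frac{5583344236453}{3223409750} \approx 1732.1$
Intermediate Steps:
$q{\left(v \right)} = - \frac{1}{2}$ ($q{\left(v \right)} = - \frac{v \frac{1}{v}}{2} = \left(- \frac{1}{2}\right) 1 = - \frac{1}{2}$)
$f = -8821$
$\frac{\left(- \frac{20979}{-23165} + \frac{f}{\frac{1}{-19586 + 5924}}\right) + q{\left(182 \right)}}{36837 + 32738} = \frac{\left(- \frac{20979}{-23165} - \frac{8821}{\frac{1}{-19586 + 5924}}\right) - \frac{1}{2}}{36837 + 32738} = \frac{\left(\left(-20979\right) \left(- \frac{1}{23165}\right) - \frac{8821}{\frac{1}{-13662}}\right) - \frac{1}{2}}{69575} = \left(\left(\frac{20979}{23165} - \frac{8821}{- \frac{1}{13662}}\right) - \frac{1}{2}\right) \frac{1}{69575} = \left(\left(\frac{20979}{23165} - -120512502\right) - \frac{1}{2}\right) \frac{1}{69575} = \left(\left(\frac{20979}{23165} + 120512502\right) - \frac{1}{2}\right) \frac{1}{69575} = \left(\frac{2791672129809}{23165} - \frac{1}{2}\right) \frac{1}{69575} = \frac{5583344236453}{46330} \cdot \frac{1}{69575} = \frac{5583344236453}{3223409750}$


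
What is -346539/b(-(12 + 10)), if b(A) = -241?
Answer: 346539/241 ≈ 1437.9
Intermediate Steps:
-346539/b(-(12 + 10)) = -346539/(-241) = -346539*(-1/241) = 346539/241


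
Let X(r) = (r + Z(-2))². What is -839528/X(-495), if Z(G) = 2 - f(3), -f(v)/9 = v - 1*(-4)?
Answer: -209882/46225 ≈ -4.5404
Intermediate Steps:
f(v) = -36 - 9*v (f(v) = -9*(v - 1*(-4)) = -9*(v + 4) = -9*(4 + v) = -36 - 9*v)
Z(G) = 65 (Z(G) = 2 - (-36 - 9*3) = 2 - (-36 - 27) = 2 - 1*(-63) = 2 + 63 = 65)
X(r) = (65 + r)² (X(r) = (r + 65)² = (65 + r)²)
-839528/X(-495) = -839528/(65 - 495)² = -839528/((-430)²) = -839528/184900 = -839528*1/184900 = -209882/46225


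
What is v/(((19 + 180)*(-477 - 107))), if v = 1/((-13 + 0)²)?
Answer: -1/19640504 ≈ -5.0915e-8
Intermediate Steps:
v = 1/169 (v = 1/((-13)²) = 1/169 ≈ 0.0059172)
v/(((19 + 180)*(-477 - 107))) = 1/(169*(((19 + 180)*(-477 - 107)))) = 1/(169*((199*(-584)))) = (1/169)/(-116216) = (1/169)*(-1/116216) = -1/19640504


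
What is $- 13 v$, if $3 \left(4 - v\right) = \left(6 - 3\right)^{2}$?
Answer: $-13$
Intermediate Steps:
$v = 1$ ($v = 4 - \frac{\left(6 - 3\right)^{2}}{3} = 4 - \frac{3^{2}}{3} = 4 - 3 = 1$)
$- 13 v = \left(-13\right) 1 = -13$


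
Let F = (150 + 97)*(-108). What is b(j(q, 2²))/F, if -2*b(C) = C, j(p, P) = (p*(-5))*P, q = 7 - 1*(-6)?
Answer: -5/1026 ≈ -0.0048733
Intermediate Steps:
q = 13 (q = 7 + 6 = 13)
j(p, P) = -5*P*p (j(p, P) = (-5*p)*P = -5*P*p)
F = -26676 (F = 247*(-108) = -26676)
b(C) = -C/2
b(j(q, 2²))/F = -(-5)*2²*13/2/(-26676) = -(-5)*4*13/2*(-1/26676) = -½*(-260)*(-1/26676) = 130*(-1/26676) = -5/1026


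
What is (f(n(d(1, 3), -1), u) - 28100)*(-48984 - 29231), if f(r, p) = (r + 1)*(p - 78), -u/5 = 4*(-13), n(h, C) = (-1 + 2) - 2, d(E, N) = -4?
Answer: 2197841500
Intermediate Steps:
n(h, C) = -1 (n(h, C) = 1 - 2 = -1)
u = 260 (u = -20*(-13) = -5*(-52) = 260)
f(r, p) = (1 + r)*(-78 + p)
(f(n(d(1, 3), -1), u) - 28100)*(-48984 - 29231) = ((-78 + 260 - 78*(-1) + 260*(-1)) - 28100)*(-48984 - 29231) = ((-78 + 260 + 78 - 260) - 28100)*(-78215) = (0 - 28100)*(-78215) = -28100*(-78215) = 2197841500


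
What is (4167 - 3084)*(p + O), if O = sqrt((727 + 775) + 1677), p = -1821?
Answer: -1972143 + 18411*sqrt(11) ≈ -1.9111e+6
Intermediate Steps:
O = 17*sqrt(11) (O = sqrt(1502 + 1677) = sqrt(3179) = 17*sqrt(11) ≈ 56.383)
(4167 - 3084)*(p + O) = (4167 - 3084)*(-1821 + 17*sqrt(11)) = 1083*(-1821 + 17*sqrt(11)) = -1972143 + 18411*sqrt(11)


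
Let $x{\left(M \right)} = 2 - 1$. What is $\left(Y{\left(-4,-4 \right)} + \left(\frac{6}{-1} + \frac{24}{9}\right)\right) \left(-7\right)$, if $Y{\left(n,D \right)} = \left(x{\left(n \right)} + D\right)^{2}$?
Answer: $- \frac{119}{3} \approx -39.667$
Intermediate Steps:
$x{\left(M \right)} = 1$
$Y{\left(n,D \right)} = \left(1 + D\right)^{2}$
$\left(Y{\left(-4,-4 \right)} + \left(\frac{6}{-1} + \frac{24}{9}\right)\right) \left(-7\right) = \left(\left(1 - 4\right)^{2} + \left(\frac{6}{-1} + \frac{24}{9}\right)\right) \left(-7\right) = \left(\left(-3\right)^{2} + \left(6 \left(-1\right) + 24 \cdot \frac{1}{9}\right)\right) \left(-7\right) = \left(9 + \left(-6 + \frac{8}{3}\right)\right) \left(-7\right) = \left(9 - \frac{10}{3}\right) \left(-7\right) = \frac{17}{3} \left(-7\right) = - \frac{119}{3}$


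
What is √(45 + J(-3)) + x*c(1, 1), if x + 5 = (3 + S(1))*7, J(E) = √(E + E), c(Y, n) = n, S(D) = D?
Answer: 23 + √(45 + I*√6) ≈ 29.711 + 0.18251*I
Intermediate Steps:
J(E) = √2*√E (J(E) = √(2*E) = √2*√E)
x = 23 (x = -5 + (3 + 1)*7 = -5 + 4*7 = -5 + 28 = 23)
√(45 + J(-3)) + x*c(1, 1) = √(45 + √2*√(-3)) + 23*1 = √(45 + √2*(I*√3)) + 23 = √(45 + I*√6) + 23 = 23 + √(45 + I*√6)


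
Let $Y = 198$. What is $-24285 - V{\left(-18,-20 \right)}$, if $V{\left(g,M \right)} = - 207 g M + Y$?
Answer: $50037$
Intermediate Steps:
$V{\left(g,M \right)} = 198 - 207 M g$ ($V{\left(g,M \right)} = - 207 g M + 198 = - 207 M g + 198 = 198 - 207 M g$)
$-24285 - V{\left(-18,-20 \right)} = -24285 - \left(198 - \left(-4140\right) \left(-18\right)\right) = -24285 - \left(198 - 74520\right) = -24285 - -74322 = -24285 + 74322 = 50037$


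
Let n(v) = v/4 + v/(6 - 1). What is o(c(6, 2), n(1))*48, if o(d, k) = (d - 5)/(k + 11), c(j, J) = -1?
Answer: -5760/229 ≈ -25.153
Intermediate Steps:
n(v) = 9*v/20 (n(v) = v*(¼) + v/5 = v/4 + v*(⅕) = v/4 + v/5 = 9*v/20)
o(d, k) = (-5 + d)/(11 + k)
o(c(6, 2), n(1))*48 = ((-5 - 1)/(11 + (9/20)*1))*48 = (-6/(11 + 9/20))*48 = (-6/(229/20))*48 = ((20/229)*(-6))*48 = -120/229*48 = -5760/229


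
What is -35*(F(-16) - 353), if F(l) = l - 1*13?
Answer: 13370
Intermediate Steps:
F(l) = -13 + l (F(l) = l - 13 = -13 + l)
-35*(F(-16) - 353) = -35*((-13 - 16) - 353) = -35*(-29 - 353) = -35*(-382) = 13370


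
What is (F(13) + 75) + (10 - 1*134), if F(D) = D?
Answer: -36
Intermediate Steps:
(F(13) + 75) + (10 - 1*134) = (13 + 75) + (10 - 1*134) = 88 + (10 - 134) = 88 - 124 = -36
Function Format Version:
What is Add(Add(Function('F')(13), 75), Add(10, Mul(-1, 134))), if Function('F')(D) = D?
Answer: -36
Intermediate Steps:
Add(Add(Function('F')(13), 75), Add(10, Mul(-1, 134))) = Add(Add(13, 75), Add(10, Mul(-1, 134))) = Add(88, Add(10, -134)) = Add(88, -124) = -36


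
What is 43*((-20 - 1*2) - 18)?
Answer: -1720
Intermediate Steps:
43*((-20 - 1*2) - 18) = 43*((-20 - 2) - 18) = 43*(-22 - 18) = 43*(-40) = -1720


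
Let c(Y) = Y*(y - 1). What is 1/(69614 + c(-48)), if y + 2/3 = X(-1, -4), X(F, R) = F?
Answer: 1/69742 ≈ 1.4339e-5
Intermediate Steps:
y = -5/3 (y = -⅔ - 1 = -5/3 ≈ -1.6667)
c(Y) = -8*Y/3 (c(Y) = Y*(-5/3 - 1) = Y*(-8/3) = -8*Y/3)
1/(69614 + c(-48)) = 1/(69614 - 8/3*(-48)) = 1/(69614 + 128) = 1/69742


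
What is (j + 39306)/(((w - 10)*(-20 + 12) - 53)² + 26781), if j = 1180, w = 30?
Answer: 20243/36075 ≈ 0.56114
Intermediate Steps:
(j + 39306)/(((w - 10)*(-20 + 12) - 53)² + 26781) = (1180 + 39306)/(((30 - 10)*(-20 + 12) - 53)² + 26781) = 40486/((20*(-8) - 53)² + 26781) = 40486/((-160 - 53)² + 26781) = 40486/((-213)² + 26781) = 40486/(45369 + 26781) = 40486/72150 = 40486*(1/72150) = 20243/36075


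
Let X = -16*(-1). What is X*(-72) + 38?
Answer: -1114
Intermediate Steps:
X = 16
X*(-72) + 38 = 16*(-72) + 38 = -1152 + 38 = -1114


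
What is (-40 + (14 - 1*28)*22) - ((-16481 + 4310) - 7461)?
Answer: 19284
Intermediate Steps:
(-40 + (14 - 1*28)*22) - ((-16481 + 4310) - 7461) = (-40 + (14 - 28)*22) - (-12171 - 7461) = (-40 - 14*22) - 1*(-19632) = (-40 - 308) + 19632 = -348 + 19632 = 19284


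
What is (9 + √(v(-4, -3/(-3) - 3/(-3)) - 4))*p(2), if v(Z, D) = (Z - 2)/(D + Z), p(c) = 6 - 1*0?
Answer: 54 + 6*I ≈ 54.0 + 6.0*I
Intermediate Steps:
p(c) = 6 (p(c) = 6 + 0 = 6)
v(Z, D) = (-2 + Z)/(D + Z)
(9 + √(v(-4, -3/(-3) - 3/(-3)) - 4))*p(2) = (9 + √((-2 - 4)/((-3/(-3) - 3/(-3)) - 4) - 4))*6 = (9 + √(-6/((-3*(-⅓) - 3*(-⅓)) - 4) - 4))*6 = (9 + √(-6/((1 + 1) - 4) - 4))*6 = (9 + √(-6/(2 - 4) - 4))*6 = (9 + √(-6/(-2) - 4))*6 = (9 + √(-½*(-6) - 4))*6 = (9 + √(3 - 4))*6 = (9 + √(-1))*6 = (9 + I)*6 = 54 + 6*I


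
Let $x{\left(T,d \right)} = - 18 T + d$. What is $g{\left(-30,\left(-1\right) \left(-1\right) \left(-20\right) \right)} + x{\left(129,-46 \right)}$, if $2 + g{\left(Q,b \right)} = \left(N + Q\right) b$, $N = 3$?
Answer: $-1830$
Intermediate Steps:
$x{\left(T,d \right)} = d - 18 T$
$g{\left(Q,b \right)} = -2 + b \left(3 + Q\right)$ ($g{\left(Q,b \right)} = -2 + \left(3 + Q\right) b = -2 + b \left(3 + Q\right)$)
$g{\left(-30,\left(-1\right) \left(-1\right) \left(-20\right) \right)} + x{\left(129,-46 \right)} = \left(-2 + 3 \left(-1\right) \left(-1\right) \left(-20\right) - 30 \left(-1\right) \left(-1\right) \left(-20\right)\right) - 2368 = \left(-2 + 3 \cdot 1 \left(-20\right) - 30 \cdot 1 \left(-20\right)\right) - 2368 = \left(-2 + 3 \left(-20\right) - -600\right) - 2368 = \left(-2 - 60 + 600\right) - 2368 = 538 - 2368 = -1830$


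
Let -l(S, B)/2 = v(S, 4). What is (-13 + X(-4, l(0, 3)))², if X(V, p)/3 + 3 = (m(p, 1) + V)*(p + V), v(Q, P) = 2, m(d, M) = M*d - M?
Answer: 37636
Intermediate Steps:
m(d, M) = -M + M*d
l(S, B) = -4 (l(S, B) = -2*2 = -4)
X(V, p) = -9 + 3*(V + p)*(-1 + V + p) (X(V, p) = -9 + 3*((1*(-1 + p) + V)*(p + V)) = -9 + 3*(((-1 + p) + V)*(V + p)) = -9 + 3*((-1 + V + p)*(V + p)) = -9 + 3*((V + p)*(-1 + V + p)) = -9 + 3*(V + p)*(-1 + V + p))
(-13 + X(-4, l(0, 3)))² = (-13 + (-9 - 3*(-4) - 3*(-4) + 3*(-4)² + 3*(-4)² + 6*(-4)*(-4)))² = (-13 + (-9 + 12 + 12 + 3*16 + 3*16 + 96))² = (-13 + (-9 + 12 + 12 + 48 + 48 + 96))² = (-13 + 207)² = 194² = 37636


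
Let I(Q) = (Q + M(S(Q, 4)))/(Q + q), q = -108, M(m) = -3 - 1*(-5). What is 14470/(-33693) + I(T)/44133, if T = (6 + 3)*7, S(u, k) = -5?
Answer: -1915959533/4460919507 ≈ -0.42950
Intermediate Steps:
T = 63 (T = 9*7 = 63)
M(m) = 2 (M(m) = -3 + 5 = 2)
I(Q) = (2 + Q)/(-108 + Q) (I(Q) = (Q + 2)/(Q - 108) = (2 + Q)/(-108 + Q))
14470/(-33693) + I(T)/44133 = 14470/(-33693) + ((2 + 63)/(-108 + 63))/44133 = 14470*(-1/33693) + (65/(-45))*(1/44133) = -14470/33693 - 1/45*65*(1/44133) = -14470/33693 - 13/9*1/44133 = -14470/33693 - 13/397197 = -1915959533/4460919507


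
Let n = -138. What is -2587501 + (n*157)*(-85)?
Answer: -745891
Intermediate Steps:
-2587501 + (n*157)*(-85) = -2587501 - 138*157*(-85) = -2587501 - 21666*(-85) = -2587501 + 1841610 = -745891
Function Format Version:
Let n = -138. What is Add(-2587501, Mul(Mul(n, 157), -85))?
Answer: -745891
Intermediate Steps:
Add(-2587501, Mul(Mul(n, 157), -85)) = Add(-2587501, Mul(Mul(-138, 157), -85)) = Add(-2587501, Mul(-21666, -85)) = Add(-2587501, 1841610) = -745891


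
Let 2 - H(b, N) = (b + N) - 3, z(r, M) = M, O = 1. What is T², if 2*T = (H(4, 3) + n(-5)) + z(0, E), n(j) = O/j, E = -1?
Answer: 64/25 ≈ 2.5600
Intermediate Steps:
n(j) = 1/j
H(b, N) = 5 - N - b (H(b, N) = 2 - ((b + N) - 3) = 2 - ((N + b) - 3) = 2 - (-3 + N + b) = 2 + (3 - N - b) = 5 - N - b)
T = -8/5 (T = (((5 - 1*3 - 1*4) + 1/(-5)) - 1)/2 = (((5 - 3 - 4) - ⅕) - 1)/2 = ((-2 - ⅕) - 1)/2 = (-11/5 - 1)/2 = (½)*(-16/5) = -8/5 ≈ -1.6000)
T² = (-8/5)² = 64/25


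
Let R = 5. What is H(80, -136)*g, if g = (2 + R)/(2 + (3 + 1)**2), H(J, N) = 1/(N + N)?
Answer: -7/4896 ≈ -0.0014297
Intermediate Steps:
H(J, N) = 1/(2*N)
g = 7/18 (g = (2 + 5)/(2 + (3 + 1)**2) = 7/(2 + 4**2) = 7/(2 + 16) = 7/18 ≈ 0.38889)
H(80, -136)*g = ((1/2)/(-136))*(7/18) = ((1/2)*(-1/136))*(7/18) = -1/272*7/18 = -7/4896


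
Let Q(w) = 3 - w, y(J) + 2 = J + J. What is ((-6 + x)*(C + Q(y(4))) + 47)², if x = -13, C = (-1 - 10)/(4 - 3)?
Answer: 97969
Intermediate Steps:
y(J) = -2 + 2*J (y(J) = -2 + (J + J) = -2 + 2*J)
C = -11 (C = -11/1 = -11*1 = -11)
((-6 + x)*(C + Q(y(4))) + 47)² = ((-6 - 13)*(-11 + (3 - (-2 + 2*4))) + 47)² = (-19*(-11 + (3 - (-2 + 8))) + 47)² = (-19*(-11 + (3 - 1*6)) + 47)² = (-19*(-11 + (3 - 6)) + 47)² = (-19*(-11 - 3) + 47)² = (-19*(-14) + 47)² = (266 + 47)² = 313² = 97969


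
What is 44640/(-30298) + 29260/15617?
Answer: 13526900/33797419 ≈ 0.40023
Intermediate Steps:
44640/(-30298) + 29260/15617 = 44640*(-1/30298) + 29260*(1/15617) = -22320/15149 + 4180/2231 = 13526900/33797419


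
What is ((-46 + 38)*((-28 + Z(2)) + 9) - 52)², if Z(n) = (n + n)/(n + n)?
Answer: 8464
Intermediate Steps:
Z(n) = 1 (Z(n) = (2*n)/((2*n)) = (2*n)*(1/(2*n)) = 1)
((-46 + 38)*((-28 + Z(2)) + 9) - 52)² = ((-46 + 38)*((-28 + 1) + 9) - 52)² = (-8*(-27 + 9) - 52)² = (-8*(-18) - 52)² = (144 - 52)² = 92² = 8464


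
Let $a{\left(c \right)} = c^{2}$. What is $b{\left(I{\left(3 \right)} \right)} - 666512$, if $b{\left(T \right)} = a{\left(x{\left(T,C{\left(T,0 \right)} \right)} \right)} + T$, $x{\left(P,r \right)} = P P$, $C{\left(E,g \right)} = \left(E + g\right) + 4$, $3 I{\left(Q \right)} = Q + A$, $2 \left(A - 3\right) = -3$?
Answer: $- \frac{10664087}{16} \approx -6.6651 \cdot 10^{5}$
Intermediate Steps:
$A = \frac{3}{2}$ ($A = 3 + \frac{1}{2} \left(-3\right) = 3 - \frac{3}{2} = \frac{3}{2} \approx 1.5$)
$I{\left(Q \right)} = \frac{1}{2} + \frac{Q}{3}$ ($I{\left(Q \right)} = \frac{Q + \frac{3}{2}}{3} = \frac{\frac{3}{2} + Q}{3} = \frac{1}{2} + \frac{Q}{3}$)
$C{\left(E,g \right)} = 4 + E + g$
$x{\left(P,r \right)} = P^{2}$
$b{\left(T \right)} = T + T^{4}$ ($b{\left(T \right)} = \left(T^{2}\right)^{2} + T = T^{4} + T = T + T^{4}$)
$b{\left(I{\left(3 \right)} \right)} - 666512 = \left(\left(\frac{1}{2} + \frac{1}{3} \cdot 3\right) + \left(\frac{1}{2} + \frac{1}{3} \cdot 3\right)^{4}\right) - 666512 = \left(\left(\frac{1}{2} + 1\right) + \left(\frac{1}{2} + 1\right)^{4}\right) - 666512 = \left(\frac{3}{2} + \left(\frac{3}{2}\right)^{4}\right) - 666512 = \left(\frac{3}{2} + \frac{81}{16}\right) - 666512 = \frac{105}{16} - 666512 = - \frac{10664087}{16}$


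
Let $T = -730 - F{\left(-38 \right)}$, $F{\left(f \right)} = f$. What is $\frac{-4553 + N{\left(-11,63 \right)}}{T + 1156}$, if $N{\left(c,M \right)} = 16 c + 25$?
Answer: $- \frac{294}{29} \approx -10.138$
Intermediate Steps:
$N{\left(c,M \right)} = 25 + 16 c$
$T = -692$ ($T = -730 - -38 = -730 + 38 = -692$)
$\frac{-4553 + N{\left(-11,63 \right)}}{T + 1156} = \frac{-4553 + \left(25 + 16 \left(-11\right)\right)}{-692 + 1156} = \frac{-4553 + \left(25 - 176\right)}{464} = \left(-4553 - 151\right) \frac{1}{464} = \left(-4704\right) \frac{1}{464} = - \frac{294}{29}$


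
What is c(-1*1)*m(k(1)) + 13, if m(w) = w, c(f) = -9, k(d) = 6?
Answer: -41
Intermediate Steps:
c(-1*1)*m(k(1)) + 13 = -9*6 + 13 = -54 + 13 = -41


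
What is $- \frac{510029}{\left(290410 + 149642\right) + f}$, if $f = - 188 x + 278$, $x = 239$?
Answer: $- \frac{510029}{395398} \approx -1.2899$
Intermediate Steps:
$f = -44654$ ($f = \left(-188\right) 239 + 278 = -44932 + 278 = -44654$)
$- \frac{510029}{\left(290410 + 149642\right) + f} = - \frac{510029}{\left(290410 + 149642\right) - 44654} = - \frac{510029}{440052 - 44654} = - \frac{510029}{395398}$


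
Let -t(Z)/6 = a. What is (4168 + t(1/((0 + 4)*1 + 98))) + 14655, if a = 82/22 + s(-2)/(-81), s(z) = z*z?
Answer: 5583877/297 ≈ 18801.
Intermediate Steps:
s(z) = z**2
a = 3277/891 (a = 82/22 + (-2)**2/(-81) = 82*(1/22) + 4*(-1/81) = 41/11 - 4/81 = 3277/891 ≈ 3.6779)
t(Z) = -6554/297 (t(Z) = -6*3277/891 = -6554/297)
(4168 + t(1/((0 + 4)*1 + 98))) + 14655 = (4168 - 6554/297) + 14655 = 1231342/297 + 14655 = 5583877/297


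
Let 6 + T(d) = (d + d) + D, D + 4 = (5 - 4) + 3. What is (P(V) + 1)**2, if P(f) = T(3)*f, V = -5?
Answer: 1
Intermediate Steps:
D = 0 (D = -4 + ((5 - 4) + 3) = -4 + (1 + 3) = -4 + 4 = 0)
T(d) = -6 + 2*d (T(d) = -6 + ((d + d) + 0) = -6 + (2*d + 0) = -6 + 2*d)
P(f) = 0 (P(f) = (-6 + 2*3)*f = (-6 + 6)*f = 0*f = 0)
(P(V) + 1)**2 = (0 + 1)**2 = 1**2 = 1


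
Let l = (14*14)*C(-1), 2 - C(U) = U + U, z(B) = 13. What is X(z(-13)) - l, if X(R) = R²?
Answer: -615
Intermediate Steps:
C(U) = 2 - 2*U (C(U) = 2 - (U + U) = 2 - 2*U)
l = 784 (l = (14*14)*(2 - 2*(-1)) = 196*(2 + 2) = 196*4 = 784)
X(z(-13)) - l = 13² - 1*784 = 169 - 784 = -615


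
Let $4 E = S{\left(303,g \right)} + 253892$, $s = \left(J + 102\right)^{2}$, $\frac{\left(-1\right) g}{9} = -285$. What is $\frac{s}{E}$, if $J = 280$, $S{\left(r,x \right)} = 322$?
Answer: $\frac{291848}{127107} \approx 2.2961$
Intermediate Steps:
$g = 2565$ ($g = \left(-9\right) \left(-285\right) = 2565$)
$s = 145924$ ($s = \left(280 + 102\right)^{2} = 382^{2} = 145924$)
$E = \frac{127107}{2}$ ($E = \frac{322 + 253892}{4} = \frac{1}{4} \cdot 254214 = \frac{127107}{2} \approx 63554.0$)
$\frac{s}{E} = \frac{145924}{\frac{127107}{2}} = 145924 \cdot \frac{2}{127107} = \frac{291848}{127107}$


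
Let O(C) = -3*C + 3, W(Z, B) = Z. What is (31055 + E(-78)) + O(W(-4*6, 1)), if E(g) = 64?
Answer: 31194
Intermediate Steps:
O(C) = 3 - 3*C
(31055 + E(-78)) + O(W(-4*6, 1)) = (31055 + 64) + (3 - (-12)*6) = 31119 + (3 - 3*(-24)) = 31119 + (3 + 72) = 31119 + 75 = 31194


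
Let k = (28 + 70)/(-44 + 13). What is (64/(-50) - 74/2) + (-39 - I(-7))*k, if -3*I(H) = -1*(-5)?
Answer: 185399/2325 ≈ 79.741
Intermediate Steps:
k = -98/31 (k = 98/(-31) = 98*(-1/31) = -98/31 ≈ -3.1613)
I(H) = -5/3 (I(H) = -(-1)*(-5)/3 = -1/3*5 = -5/3)
(64/(-50) - 74/2) + (-39 - I(-7))*k = (64/(-50) - 74/2) + (-39 - 1*(-5/3))*(-98/31) = (64*(-1/50) - 74*1/2) + (-39 + 5/3)*(-98/31) = (-32/25 - 37) - 112/3*(-98/31) = -957/25 + 10976/93 = 185399/2325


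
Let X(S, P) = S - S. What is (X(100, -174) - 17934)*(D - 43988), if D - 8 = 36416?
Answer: 135652776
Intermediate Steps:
D = 36424 (D = 8 + 36416 = 36424)
X(S, P) = 0
(X(100, -174) - 17934)*(D - 43988) = (0 - 17934)*(36424 - 43988) = -17934*(-7564) = 135652776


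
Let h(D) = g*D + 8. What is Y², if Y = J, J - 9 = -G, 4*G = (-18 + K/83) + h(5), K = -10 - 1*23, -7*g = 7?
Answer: 4549689/27556 ≈ 165.11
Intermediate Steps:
g = -1 (g = -⅐*7 = -1)
K = -33 (K = -10 - 23 = -33)
h(D) = 8 - D (h(D) = -D + 8 = 8 - D)
G = -639/166 (G = ((-18 - 33/83) + (8 - 1*5))/4 = ((-18 - 33*1/83) + (8 - 5))/4 = ((-18 - 33/83) + 3)/4 = (-1527/83 + 3)/4 = (¼)*(-1278/83) = -639/166 ≈ -3.8494)
J = 2133/166 (J = 9 - 1*(-639/166) = 9 + 639/166 = 2133/166 ≈ 12.849)
Y = 2133/166 ≈ 12.849
Y² = (2133/166)² = 4549689/27556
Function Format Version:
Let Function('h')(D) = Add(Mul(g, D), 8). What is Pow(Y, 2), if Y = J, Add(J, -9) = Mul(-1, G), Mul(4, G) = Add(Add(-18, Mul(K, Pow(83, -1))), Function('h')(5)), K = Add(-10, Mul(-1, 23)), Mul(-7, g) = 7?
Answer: Rational(4549689, 27556) ≈ 165.11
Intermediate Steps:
g = -1 (g = Mul(Rational(-1, 7), 7) = -1)
K = -33 (K = Add(-10, -23) = -33)
Function('h')(D) = Add(8, Mul(-1, D)) (Function('h')(D) = Add(Mul(-1, D), 8) = Add(8, Mul(-1, D)))
G = Rational(-639, 166) (G = Mul(Rational(1, 4), Add(Add(-18, Mul(-33, Pow(83, -1))), Add(8, Mul(-1, 5)))) = Mul(Rational(1, 4), Add(Add(-18, Mul(-33, Rational(1, 83))), Add(8, -5))) = Mul(Rational(1, 4), Add(Add(-18, Rational(-33, 83)), 3)) = Mul(Rational(1, 4), Add(Rational(-1527, 83), 3)) = Mul(Rational(1, 4), Rational(-1278, 83)) = Rational(-639, 166) ≈ -3.8494)
J = Rational(2133, 166) (J = Add(9, Mul(-1, Rational(-639, 166))) = Add(9, Rational(639, 166)) = Rational(2133, 166) ≈ 12.849)
Y = Rational(2133, 166) ≈ 12.849
Pow(Y, 2) = Pow(Rational(2133, 166), 2) = Rational(4549689, 27556)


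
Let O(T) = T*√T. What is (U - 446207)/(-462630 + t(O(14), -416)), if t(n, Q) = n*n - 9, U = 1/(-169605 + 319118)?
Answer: 13342749438/13752056227 ≈ 0.97024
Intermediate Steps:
U = 1/149513 ≈ 6.6884e-6
O(T) = T^(3/2)
t(n, Q) = -9 + n² (t(n, Q) = n² - 9 = -9 + n²)
(U - 446207)/(-462630 + t(O(14), -416)) = (1/149513 - 446207)/(-462630 + (-9 + (14^(3/2))²)) = -66713747190/(149513*(-462630 + (-9 + (14*√14)²))) = -66713747190/(149513*(-462630 + (-9 + 2744))) = -66713747190/(149513*(-462630 + 2735)) = -66713747190/149513/(-459895) = -66713747190/149513*(-1/459895) = 13342749438/13752056227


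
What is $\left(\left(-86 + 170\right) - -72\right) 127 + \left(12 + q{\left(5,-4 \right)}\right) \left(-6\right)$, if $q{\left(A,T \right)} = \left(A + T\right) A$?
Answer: $19710$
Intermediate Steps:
$q{\left(A,T \right)} = A \left(A + T\right)$
$\left(\left(-86 + 170\right) - -72\right) 127 + \left(12 + q{\left(5,-4 \right)}\right) \left(-6\right) = \left(\left(-86 + 170\right) - -72\right) 127 + \left(12 + 5 \left(5 - 4\right)\right) \left(-6\right) = \left(84 + 72\right) 127 + \left(12 + 5 \cdot 1\right) \left(-6\right) = 156 \cdot 127 + \left(12 + 5\right) \left(-6\right) = 19812 + 17 \left(-6\right) = 19812 - 102 = 19710$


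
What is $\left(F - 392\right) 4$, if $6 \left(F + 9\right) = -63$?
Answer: $-1646$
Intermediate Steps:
$F = - \frac{39}{2}$ ($F = -9 + \frac{1}{6} \left(-63\right) = -9 - \frac{21}{2} = - \frac{39}{2} \approx -19.5$)
$\left(F - 392\right) 4 = \left(- \frac{39}{2} - 392\right) 4 = \left(- \frac{823}{2}\right) 4 = -1646$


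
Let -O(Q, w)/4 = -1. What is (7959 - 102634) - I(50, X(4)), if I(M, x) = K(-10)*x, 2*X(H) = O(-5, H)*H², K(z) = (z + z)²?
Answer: -107475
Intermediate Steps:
K(z) = 4*z² (K(z) = (2*z)² = 4*z²)
O(Q, w) = 4 (O(Q, w) = -4*(-1) = 4)
X(H) = 2*H² (X(H) = (4*H²)/2 = 2*H²)
I(M, x) = 400*x (I(M, x) = (4*(-10)²)*x = (4*100)*x = 400*x)
(7959 - 102634) - I(50, X(4)) = (7959 - 102634) - 400*2*4² = -94675 - 400*2*16 = -94675 - 400*32 = -94675 - 1*12800 = -94675 - 12800 = -107475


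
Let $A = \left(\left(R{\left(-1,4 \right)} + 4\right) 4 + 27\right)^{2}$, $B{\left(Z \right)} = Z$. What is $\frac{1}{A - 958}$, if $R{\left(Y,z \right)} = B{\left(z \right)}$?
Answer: $\frac{1}{2523} \approx 0.00039635$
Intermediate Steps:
$R{\left(Y,z \right)} = z$
$A = 3481$ ($A = \left(\left(4 + 4\right) 4 + 27\right)^{2} = \left(8 \cdot 4 + 27\right)^{2} = \left(32 + 27\right)^{2} = 59^{2} = 3481$)
$\frac{1}{A - 958} = \frac{1}{3481 - 958} = \frac{1}{2523}$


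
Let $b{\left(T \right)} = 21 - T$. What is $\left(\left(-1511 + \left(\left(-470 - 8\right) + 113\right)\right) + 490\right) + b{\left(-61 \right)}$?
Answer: $-1304$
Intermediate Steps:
$\left(\left(-1511 + \left(\left(-470 - 8\right) + 113\right)\right) + 490\right) + b{\left(-61 \right)} = \left(\left(-1511 + \left(\left(-470 - 8\right) + 113\right)\right) + 490\right) + \left(21 - -61\right) = \left(\left(-1511 + \left(-478 + 113\right)\right) + 490\right) + \left(21 + 61\right) = \left(\left(-1511 - 365\right) + 490\right) + 82 = \left(-1876 + 490\right) + 82 = -1386 + 82 = -1304$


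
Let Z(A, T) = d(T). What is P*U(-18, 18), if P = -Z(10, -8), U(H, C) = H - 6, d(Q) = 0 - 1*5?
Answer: -120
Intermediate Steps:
d(Q) = -5 (d(Q) = 0 - 5 = -5)
Z(A, T) = -5
U(H, C) = -6 + H
P = 5 (P = -1*(-5) = 5)
P*U(-18, 18) = 5*(-6 - 18) = 5*(-24) = -120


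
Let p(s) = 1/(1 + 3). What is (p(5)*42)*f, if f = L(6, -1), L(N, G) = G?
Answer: -21/2 ≈ -10.500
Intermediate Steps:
p(s) = ¼ (p(s) = 1/4 = ¼)
f = -1
(p(5)*42)*f = ((¼)*42)*(-1) = (21/2)*(-1) = -21/2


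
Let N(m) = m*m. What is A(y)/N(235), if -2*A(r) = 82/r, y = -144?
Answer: 41/7952400 ≈ 5.1557e-6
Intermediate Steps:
N(m) = m²
A(r) = -41/r
A(y)/N(235) = (-41/(-144))/(235²) = -41*(-1/144)/55225 = (41/144)*(1/55225) = 41/7952400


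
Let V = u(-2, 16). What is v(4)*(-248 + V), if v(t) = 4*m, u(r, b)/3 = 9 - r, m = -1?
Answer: 860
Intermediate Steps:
u(r, b) = 27 - 3*r (u(r, b) = 3*(9 - r) = 27 - 3*r)
V = 33 (V = 27 - 3*(-2) = 27 + 6 = 33)
v(t) = -4 (v(t) = 4*(-1) = -4)
v(4)*(-248 + V) = -4*(-248 + 33) = -4*(-215) = 860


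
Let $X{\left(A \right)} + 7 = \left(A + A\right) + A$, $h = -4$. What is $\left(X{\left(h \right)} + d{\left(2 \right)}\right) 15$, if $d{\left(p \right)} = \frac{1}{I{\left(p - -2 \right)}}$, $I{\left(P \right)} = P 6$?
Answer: $- \frac{2275}{8} \approx -284.38$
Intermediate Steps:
$X{\left(A \right)} = -7 + 3 A$ ($X{\left(A \right)} = -7 + \left(\left(A + A\right) + A\right) = -7 + \left(2 A + A\right) = -7 + 3 A$)
$I{\left(P \right)} = 6 P$
$d{\left(p \right)} = \frac{1}{12 + 6 p}$ ($d{\left(p \right)} = \frac{1}{6 \left(p - -2\right)} = \frac{1}{6 \left(p + 2\right)} = \frac{1}{6 \left(2 + p\right)} = \frac{1}{12 + 6 p}$)
$\left(X{\left(h \right)} + d{\left(2 \right)}\right) 15 = \left(\left(-7 + 3 \left(-4\right)\right) + \frac{1}{6 \left(2 + 2\right)}\right) 15 = \left(\left(-7 - 12\right) + \frac{1}{6 \cdot 4}\right) 15 = \left(-19 + \frac{1}{6} \cdot \frac{1}{4}\right) 15 = \left(-19 + \frac{1}{24}\right) 15 = \left(- \frac{455}{24}\right) 15 = - \frac{2275}{8}$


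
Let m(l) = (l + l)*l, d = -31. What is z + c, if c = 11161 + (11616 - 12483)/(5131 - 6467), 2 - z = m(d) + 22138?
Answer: -17229525/1336 ≈ -12896.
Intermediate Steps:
m(l) = 2*l² (m(l) = (2*l)*l = 2*l²)
z = -24058 (z = 2 - (2*(-31)² + 22138) = 2 - (2*961 + 22138) = 2 - (1922 + 22138) = 2 - 1*24060 = 2 - 24060 = -24058)
c = 14911963/1336 (c = 11161 - 867/(-1336) = 11161 - 867*(-1/1336) = 11161 + 867/1336 = 14911963/1336 ≈ 11162.)
z + c = -24058 + 14911963/1336 = -17229525/1336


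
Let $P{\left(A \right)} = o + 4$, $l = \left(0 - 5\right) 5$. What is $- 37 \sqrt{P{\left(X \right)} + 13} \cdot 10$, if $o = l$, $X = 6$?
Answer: $- 740 i \sqrt{2} \approx - 1046.5 i$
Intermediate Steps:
$l = -25$ ($l = \left(-5\right) 5 = -25$)
$o = -25$
$P{\left(A \right)} = -21$ ($P{\left(A \right)} = -25 + 4 = -21$)
$- 37 \sqrt{P{\left(X \right)} + 13} \cdot 10 = - 37 \sqrt{-21 + 13} \cdot 10 = - 37 \sqrt{-8} \cdot 10 = - 37 \cdot 2 i \sqrt{2} \cdot 10 = - 74 i \sqrt{2} \cdot 10 = - 740 i \sqrt{2}$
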